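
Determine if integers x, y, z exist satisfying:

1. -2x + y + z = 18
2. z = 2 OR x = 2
Yes

Take x = -8, y = 0, z = 2. Substituting into each constraint:
  (1) -2(-8) + 0 + 2 = 18 ✓
  (2) z = 2, target 2 ✓ (first branch holds)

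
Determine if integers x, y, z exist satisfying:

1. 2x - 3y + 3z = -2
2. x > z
Yes

Take x = 2, y = 3, z = 1. Substituting into each constraint:
  (1) 2(2) - 3(3) + 3(1) = -2 ✓
  (2) 2 > 1 ✓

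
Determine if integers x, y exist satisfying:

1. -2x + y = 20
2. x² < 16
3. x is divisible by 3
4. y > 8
Yes

Take x = 0, y = 20. Substituting into each constraint:
  (1) -2(0) + 20 = 20 ✓
  (2) x² = (0)² = 0, and 0 < 16 ✓
  (3) 0 = 3 × 0, remainder 0 ✓
  (4) 20 > 8 ✓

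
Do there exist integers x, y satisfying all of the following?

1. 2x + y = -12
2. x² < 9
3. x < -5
No

A contradictory subset is {x² < 9, x < -5}. No integer assignment can satisfy these jointly:

  - x² < 9: restricts x to |x| ≤ 2
  - x < -5: bounds one variable relative to a constant

Direct contradiction: the bounds on x require x ≥ -2 and x ≤ -6 simultaneously, which is empty.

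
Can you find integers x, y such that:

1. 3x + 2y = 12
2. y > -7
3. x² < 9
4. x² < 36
Yes

Take x = 0, y = 6. Substituting into each constraint:
  (1) 3(0) + 2(6) = 12 ✓
  (2) 6 > -7 ✓
  (3) x² = (0)² = 0, and 0 < 9 ✓
  (4) x² = (0)² = 0, and 0 < 36 ✓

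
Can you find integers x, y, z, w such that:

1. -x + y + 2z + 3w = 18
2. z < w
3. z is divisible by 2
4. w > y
Yes

Take x = -15, y = 0, z = 0, w = 1. Substituting into each constraint:
  (1) 15 + 0 + 2(0) + 3(1) = 18 ✓
  (2) 0 < 1 ✓
  (3) 0 = 2 × 0, remainder 0 ✓
  (4) 1 > 0 ✓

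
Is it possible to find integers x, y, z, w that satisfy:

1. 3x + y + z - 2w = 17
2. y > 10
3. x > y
Yes

Take x = 12, y = 11, z = -30, w = 0. Substituting into each constraint:
  (1) 3(12) + 11 + (-30) - 2(0) = 17 ✓
  (2) 11 > 10 ✓
  (3) 12 > 11 ✓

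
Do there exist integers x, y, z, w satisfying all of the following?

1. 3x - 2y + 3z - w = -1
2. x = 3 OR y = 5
Yes

Take x = 3, y = 6, z = 1, w = 1. Substituting into each constraint:
  (1) 3(3) - 2(6) + 3(1) + (-1) = -1 ✓
  (2) x = 3, target 3 ✓ (first branch holds)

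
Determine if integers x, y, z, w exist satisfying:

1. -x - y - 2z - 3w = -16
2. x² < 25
Yes

Take x = 0, y = 16, z = 0, w = 0. Substituting into each constraint:
  (1) 0 + (-16) - 2(0) - 3(0) = -16 ✓
  (2) x² = (0)² = 0, and 0 < 25 ✓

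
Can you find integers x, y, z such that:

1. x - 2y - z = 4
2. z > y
Yes

Take x = 5, y = 0, z = 1. Substituting into each constraint:
  (1) 5 - 2(0) + (-1) = 4 ✓
  (2) 1 > 0 ✓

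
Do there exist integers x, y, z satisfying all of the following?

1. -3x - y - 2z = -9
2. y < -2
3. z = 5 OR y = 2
Yes

Take x = 1, y = -4, z = 5. Substituting into each constraint:
  (1) -3(1) + 4 - 2(5) = -9 ✓
  (2) -4 < -2 ✓
  (3) z = 5, target 5 ✓ (first branch holds)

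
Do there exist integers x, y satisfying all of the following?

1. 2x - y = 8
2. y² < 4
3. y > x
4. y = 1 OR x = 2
No

A contradictory subset is {2x - y = 8, y > x, y = 1 OR x = 2}. No integer assignment can satisfy these jointly:

  - 2x - y = 8: is a linear equation tying the variables together
  - y > x: bounds one variable relative to another variable
  - y = 1 OR x = 2: forces a choice: either y = 1 or x = 2

Split on the disjunction (y = 1 OR x = 2):
  • If y = 1: with y = 1, every remaining term of the linear equation is divisible by 2, so the left side is ≡ 0 (mod 2); but the right side 9 ≡ 1 (mod 2). No integers can satisfy it.
  • If x = 2: the equation forces y = -4, giving (x, y) = (2, -4), which violates y > x.
Both branches are infeasible, so the system has no integer solution.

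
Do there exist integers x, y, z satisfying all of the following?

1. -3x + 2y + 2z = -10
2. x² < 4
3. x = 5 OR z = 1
Yes

Take x = 0, y = -6, z = 1. Substituting into each constraint:
  (1) -3(0) + 2(-6) + 2(1) = -10 ✓
  (2) x² = (0)² = 0, and 0 < 4 ✓
  (3) z = 1, target 1 ✓ (second branch holds)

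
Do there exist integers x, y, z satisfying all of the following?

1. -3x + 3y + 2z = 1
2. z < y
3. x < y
Yes

Take x = -1, y = 0, z = -1. Substituting into each constraint:
  (1) -3(-1) + 3(0) + 2(-1) = 1 ✓
  (2) -1 < 0 ✓
  (3) -1 < 0 ✓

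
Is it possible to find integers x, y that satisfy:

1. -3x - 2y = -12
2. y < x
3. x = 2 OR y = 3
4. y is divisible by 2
No

A contradictory subset is {-3x - 2y = -12, y < x, x = 2 OR y = 3}. No integer assignment can satisfy these jointly:

  - -3x - 2y = -12: is a linear equation tying the variables together
  - y < x: bounds one variable relative to another variable
  - x = 2 OR y = 3: forces a choice: either x = 2 or y = 3

Split on the disjunction (x = 2 OR y = 3):
  • If x = 2: the equation forces y = 3, giving (x, y) = (2, 3), which violates x > y.
  • If y = 3: the equation forces x = 2, giving (y, x) = (3, 2), which violates x > y.
Both branches are infeasible, so the system has no integer solution.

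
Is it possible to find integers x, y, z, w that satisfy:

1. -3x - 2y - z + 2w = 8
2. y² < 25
Yes

Take x = 0, y = -4, z = 0, w = 0. Substituting into each constraint:
  (1) -3(0) - 2(-4) + 0 + 2(0) = 8 ✓
  (2) y² = (-4)² = 16, and 16 < 25 ✓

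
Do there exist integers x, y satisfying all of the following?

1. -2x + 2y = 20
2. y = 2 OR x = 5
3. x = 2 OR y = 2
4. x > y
No

A contradictory subset is {-2x + 2y = 20, x > y}. No integer assignment can satisfy these jointly:

  - -2x + 2y = 20: is a linear equation tying the variables together
  - x > y: bounds one variable relative to another variable

From the equation, x − y = -10, i.e. x − y = -10; but x > y requires x − y ≥ 1. Contradiction.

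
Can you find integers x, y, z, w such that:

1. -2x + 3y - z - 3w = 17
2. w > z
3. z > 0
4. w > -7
Yes

Take x = 0, y = 8, z = 1, w = 2. Substituting into each constraint:
  (1) -2(0) + 3(8) + (-1) - 3(2) = 17 ✓
  (2) 2 > 1 ✓
  (3) 1 > 0 ✓
  (4) 2 > -7 ✓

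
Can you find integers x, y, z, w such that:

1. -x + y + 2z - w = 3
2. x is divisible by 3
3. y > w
Yes

Take x = 0, y = 0, z = 1, w = -1. Substituting into each constraint:
  (1) 0 + 0 + 2(1) + 1 = 3 ✓
  (2) 0 = 3 × 0, remainder 0 ✓
  (3) 0 > -1 ✓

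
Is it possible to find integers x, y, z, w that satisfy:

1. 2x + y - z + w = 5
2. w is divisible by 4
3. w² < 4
Yes

Take x = 0, y = 5, z = 0, w = 0. Substituting into each constraint:
  (1) 2(0) + 5 + 0 + 0 = 5 ✓
  (2) 0 = 4 × 0, remainder 0 ✓
  (3) w² = (0)² = 0, and 0 < 4 ✓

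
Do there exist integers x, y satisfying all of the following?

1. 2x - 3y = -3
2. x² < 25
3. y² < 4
Yes

Take x = 0, y = 1. Substituting into each constraint:
  (1) 2(0) - 3(1) = -3 ✓
  (2) x² = (0)² = 0, and 0 < 25 ✓
  (3) y² = (1)² = 1, and 1 < 4 ✓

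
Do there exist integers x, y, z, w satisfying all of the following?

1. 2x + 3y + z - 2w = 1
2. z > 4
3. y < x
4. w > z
Yes

Take x = 3, y = 2, z = 9, w = 10. Substituting into each constraint:
  (1) 2(3) + 3(2) + 9 - 2(10) = 1 ✓
  (2) 9 > 4 ✓
  (3) 2 < 3 ✓
  (4) 10 > 9 ✓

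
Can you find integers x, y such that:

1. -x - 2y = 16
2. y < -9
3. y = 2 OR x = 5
No

The full constraint system is jointly infeasible over the integers. Each constraint and what it forces:

  - -x - 2y = 16: is a linear equation tying the variables together
  - y < -9: bounds one variable relative to a constant
  - y = 2 OR x = 5: forces a choice: either y = 2 or x = 5

Split on the disjunction (y = 2 OR x = 5):
  • If y = 2: this contradicts the bound y ≤ -10.
  • If x = 5: with x = 5, every remaining term of the linear equation is divisible by 2, so the left side is ≡ 0 (mod 2); but the right side 21 ≡ 1 (mod 2). No integers can satisfy it.
Both branches are infeasible, so the system has no integer solution.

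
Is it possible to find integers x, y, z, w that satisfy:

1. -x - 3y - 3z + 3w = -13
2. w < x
Yes

Take x = 1, y = 0, z = 4, w = 0. Substituting into each constraint:
  (1) (-1) - 3(0) - 3(4) + 3(0) = -13 ✓
  (2) 0 < 1 ✓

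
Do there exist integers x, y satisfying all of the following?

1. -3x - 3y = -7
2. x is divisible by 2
No

Even the single constraint (-3x - 3y = -7) is infeasible over the integers.

  - -3x - 3y = -7: every term on the left is divisible by 3, so the LHS ≡ 0 (mod 3), but the RHS -7 is not — no integer solution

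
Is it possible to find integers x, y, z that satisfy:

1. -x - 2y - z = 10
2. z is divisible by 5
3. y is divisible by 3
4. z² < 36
Yes

Take x = -10, y = 0, z = 0. Substituting into each constraint:
  (1) 10 - 2(0) + 0 = 10 ✓
  (2) 0 = 5 × 0, remainder 0 ✓
  (3) 0 = 3 × 0, remainder 0 ✓
  (4) z² = (0)² = 0, and 0 < 36 ✓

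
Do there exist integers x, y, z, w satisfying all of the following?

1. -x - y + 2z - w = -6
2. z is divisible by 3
Yes

Take x = 0, y = 6, z = 0, w = 0. Substituting into each constraint:
  (1) 0 + (-6) + 2(0) + 0 = -6 ✓
  (2) 0 = 3 × 0, remainder 0 ✓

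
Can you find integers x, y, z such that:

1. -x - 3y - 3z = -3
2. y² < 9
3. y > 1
Yes

Take x = -3, y = 2, z = 0. Substituting into each constraint:
  (1) 3 - 3(2) - 3(0) = -3 ✓
  (2) y² = (2)² = 4, and 4 < 9 ✓
  (3) 2 > 1 ✓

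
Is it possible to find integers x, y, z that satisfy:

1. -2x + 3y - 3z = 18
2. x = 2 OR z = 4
Yes

Take x = -15, y = 0, z = 4. Substituting into each constraint:
  (1) -2(-15) + 3(0) - 3(4) = 18 ✓
  (2) z = 4, target 4 ✓ (second branch holds)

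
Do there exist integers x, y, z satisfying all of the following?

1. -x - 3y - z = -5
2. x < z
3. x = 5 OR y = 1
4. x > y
Yes

Take x = 5, y = -2, z = 6. Substituting into each constraint:
  (1) (-5) - 3(-2) + (-6) = -5 ✓
  (2) 5 < 6 ✓
  (3) x = 5, target 5 ✓ (first branch holds)
  (4) 5 > -2 ✓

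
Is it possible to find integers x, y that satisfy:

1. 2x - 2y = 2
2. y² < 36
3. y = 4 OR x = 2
Yes

Take x = 5, y = 4. Substituting into each constraint:
  (1) 2(5) - 2(4) = 2 ✓
  (2) y² = (4)² = 16, and 16 < 36 ✓
  (3) y = 4, target 4 ✓ (first branch holds)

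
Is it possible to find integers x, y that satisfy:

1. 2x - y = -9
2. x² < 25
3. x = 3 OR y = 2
Yes

Take x = 3, y = 15. Substituting into each constraint:
  (1) 2(3) + (-15) = -9 ✓
  (2) x² = (3)² = 9, and 9 < 25 ✓
  (3) x = 3, target 3 ✓ (first branch holds)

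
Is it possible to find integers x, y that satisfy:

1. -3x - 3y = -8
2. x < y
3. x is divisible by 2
No

Even the single constraint (-3x - 3y = -8) is infeasible over the integers.

  - -3x - 3y = -8: every term on the left is divisible by 3, so the LHS ≡ 0 (mod 3), but the RHS -8 is not — no integer solution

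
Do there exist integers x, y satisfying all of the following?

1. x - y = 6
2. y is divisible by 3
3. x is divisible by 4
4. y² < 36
No

The full constraint system is jointly infeasible over the integers. Each constraint and what it forces:

  - x - y = 6: is a linear equation tying the variables together
  - y is divisible by 3: restricts y to multiples of 3
  - x is divisible by 4: restricts x to multiples of 4
  - y² < 36: restricts y to |y| ≤ 5

The bounds confine y to {-3, 0, 3} with 3 | y. For each value, substitute into the equation:
  • y = -3: the equation forces x = 3, but 4 does not divide 3.
  • y = 0: the equation forces x = 6, but 4 does not divide 6.
  • y = 3: the equation forces x = 9, but 4 does not divide 9.
Every case fails, so no integer solution exists.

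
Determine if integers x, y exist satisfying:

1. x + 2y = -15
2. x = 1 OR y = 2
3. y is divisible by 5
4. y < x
No

The full constraint system is jointly infeasible over the integers. Each constraint and what it forces:

  - x + 2y = -15: is a linear equation tying the variables together
  - x = 1 OR y = 2: forces a choice: either x = 1 or y = 2
  - y is divisible by 5: restricts y to multiples of 5
  - y < x: bounds one variable relative to another variable

Split on the disjunction (x = 1 OR y = 2):
  • If x = 1: with x = 1, writing y = 5y', every remaining term of the linear equation is divisible by 10, so the left side is ≡ 0 (mod 10); but the right side -16 ≡ 4 (mod 10). No integers can satisfy it.
  • If y = 2: this contradicts the divisibility constraint — 2 is not a multiple of 5.
Both branches are infeasible, so the system has no integer solution.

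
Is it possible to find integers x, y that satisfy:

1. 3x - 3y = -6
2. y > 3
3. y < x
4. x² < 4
No

A contradictory subset is {3x - 3y = -6, y < x}. No integer assignment can satisfy these jointly:

  - 3x - 3y = -6: is a linear equation tying the variables together
  - y < x: bounds one variable relative to another variable

From the equation, x − y = -2, i.e. x − y = -2; but x > y requires x − y ≥ 1. Contradiction.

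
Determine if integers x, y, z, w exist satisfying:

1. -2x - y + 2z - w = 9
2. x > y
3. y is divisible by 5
Yes

Take x = 1, y = 0, z = 6, w = 1. Substituting into each constraint:
  (1) -2(1) + 0 + 2(6) + (-1) = 9 ✓
  (2) 1 > 0 ✓
  (3) 0 = 5 × 0, remainder 0 ✓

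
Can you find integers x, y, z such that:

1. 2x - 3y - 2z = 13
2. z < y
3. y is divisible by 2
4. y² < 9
No

A contradictory subset is {2x - 3y - 2z = 13, y is divisible by 2}. No integer assignment can satisfy these jointly:

  - 2x - 3y - 2z = 13: is a linear equation tying the variables together
  - y is divisible by 2: restricts y to multiples of 2

Modular obstruction: writing y = 2y', every remaining term of the linear equation is divisible by 2, so the left side is ≡ 0 (mod 2); but the right side 13 ≡ 1 (mod 2). No integers can satisfy it.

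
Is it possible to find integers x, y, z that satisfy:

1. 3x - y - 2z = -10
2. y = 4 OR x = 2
Yes

Take x = 2, y = 0, z = 8. Substituting into each constraint:
  (1) 3(2) + 0 - 2(8) = -10 ✓
  (2) x = 2, target 2 ✓ (second branch holds)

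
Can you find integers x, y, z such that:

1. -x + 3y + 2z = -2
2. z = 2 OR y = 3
Yes

Take x = 17, y = 3, z = 3. Substituting into each constraint:
  (1) (-17) + 3(3) + 2(3) = -2 ✓
  (2) y = 3, target 3 ✓ (second branch holds)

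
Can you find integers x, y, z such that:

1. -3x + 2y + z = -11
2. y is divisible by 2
Yes

Take x = 4, y = 0, z = 1. Substituting into each constraint:
  (1) -3(4) + 2(0) + 1 = -11 ✓
  (2) 0 = 2 × 0, remainder 0 ✓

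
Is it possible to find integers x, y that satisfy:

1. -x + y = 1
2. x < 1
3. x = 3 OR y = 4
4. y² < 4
No

A contradictory subset is {-x + y = 1, x < 1, x = 3 OR y = 4}. No integer assignment can satisfy these jointly:

  - -x + y = 1: is a linear equation tying the variables together
  - x < 1: bounds one variable relative to a constant
  - x = 3 OR y = 4: forces a choice: either x = 3 or y = 4

Split on the disjunction (x = 3 OR y = 4):
  • If x = 3: this contradicts the bound x ≤ 0.
  • If y = 4: the equation forces x = 3, which contradicts the bound x ≤ 0.
Both branches are infeasible, so the system has no integer solution.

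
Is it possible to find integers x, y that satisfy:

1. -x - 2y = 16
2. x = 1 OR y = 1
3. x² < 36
No

The full constraint system is jointly infeasible over the integers. Each constraint and what it forces:

  - -x - 2y = 16: is a linear equation tying the variables together
  - x = 1 OR y = 1: forces a choice: either x = 1 or y = 1
  - x² < 36: restricts x to |x| ≤ 5

Split on the disjunction (x = 1 OR y = 1):
  • If x = 1: with x = 1, every remaining term of the linear equation is divisible by 2, so the left side is ≡ 0 (mod 2); but the right side 17 ≡ 1 (mod 2). No integers can satisfy it.
  • If y = 1: the equation forces x = -18, but x² < 36 requires |x| ≤ 5.
Both branches are infeasible, so the system has no integer solution.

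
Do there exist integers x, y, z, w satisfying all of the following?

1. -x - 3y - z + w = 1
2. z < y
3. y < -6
Yes

Take x = 28, y = -7, z = -8, w = 0. Substituting into each constraint:
  (1) (-28) - 3(-7) + 8 + 0 = 1 ✓
  (2) -8 < -7 ✓
  (3) -7 < -6 ✓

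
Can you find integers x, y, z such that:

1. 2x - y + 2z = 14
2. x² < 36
Yes

Take x = 0, y = 0, z = 7. Substituting into each constraint:
  (1) 2(0) + 0 + 2(7) = 14 ✓
  (2) x² = (0)² = 0, and 0 < 36 ✓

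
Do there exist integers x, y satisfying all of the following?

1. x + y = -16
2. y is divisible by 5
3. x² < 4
Yes

Take x = -1, y = -15. Substituting into each constraint:
  (1) (-1) + (-15) = -16 ✓
  (2) -15 = 5 × -3, remainder 0 ✓
  (3) x² = (-1)² = 1, and 1 < 4 ✓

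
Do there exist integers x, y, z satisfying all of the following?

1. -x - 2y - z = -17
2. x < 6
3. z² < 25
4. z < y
Yes

Take x = 3, y = 5, z = 4. Substituting into each constraint:
  (1) (-3) - 2(5) + (-4) = -17 ✓
  (2) 3 < 6 ✓
  (3) z² = (4)² = 16, and 16 < 25 ✓
  (4) 4 < 5 ✓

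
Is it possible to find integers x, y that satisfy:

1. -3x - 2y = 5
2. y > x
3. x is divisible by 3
Yes

Take x = -3, y = 2. Substituting into each constraint:
  (1) -3(-3) - 2(2) = 5 ✓
  (2) 2 > -3 ✓
  (3) -3 = 3 × -1, remainder 0 ✓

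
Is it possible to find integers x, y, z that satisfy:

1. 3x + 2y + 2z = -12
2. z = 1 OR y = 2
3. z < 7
Yes

Take x = -4, y = -1, z = 1. Substituting into each constraint:
  (1) 3(-4) + 2(-1) + 2(1) = -12 ✓
  (2) z = 1, target 1 ✓ (first branch holds)
  (3) 1 < 7 ✓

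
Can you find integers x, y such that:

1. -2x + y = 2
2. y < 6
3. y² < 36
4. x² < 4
Yes

Take x = -1, y = 0. Substituting into each constraint:
  (1) -2(-1) + 0 = 2 ✓
  (2) 0 < 6 ✓
  (3) y² = (0)² = 0, and 0 < 36 ✓
  (4) x² = (-1)² = 1, and 1 < 4 ✓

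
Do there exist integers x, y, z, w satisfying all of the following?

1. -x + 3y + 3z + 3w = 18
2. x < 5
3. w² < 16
Yes

Take x = -18, y = 0, z = 0, w = 0. Substituting into each constraint:
  (1) 18 + 3(0) + 3(0) + 3(0) = 18 ✓
  (2) -18 < 5 ✓
  (3) w² = (0)² = 0, and 0 < 16 ✓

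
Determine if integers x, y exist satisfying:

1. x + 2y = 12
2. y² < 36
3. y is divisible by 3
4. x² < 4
No

A contradictory subset is {x + 2y = 12, y² < 36, x² < 4}. No integer assignment can satisfy these jointly:

  - x + 2y = 12: is a linear equation tying the variables together
  - y² < 36: restricts y to |y| ≤ 5
  - x² < 4: restricts x to |x| ≤ 1

Range argument: with x ∈ [-1, 1], y ∈ [-5, 5], the left side of the equation is at most 11, but the right side is 12 > 11. No integer solution exists.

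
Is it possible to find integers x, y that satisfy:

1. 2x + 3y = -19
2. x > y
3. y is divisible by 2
No

A contradictory subset is {2x + 3y = -19, y is divisible by 2}. No integer assignment can satisfy these jointly:

  - 2x + 3y = -19: is a linear equation tying the variables together
  - y is divisible by 2: restricts y to multiples of 2

Modular obstruction: writing y = 2y', every remaining term of the linear equation is divisible by 2, so the left side is ≡ 0 (mod 2); but the right side -19 ≡ 1 (mod 2). No integers can satisfy it.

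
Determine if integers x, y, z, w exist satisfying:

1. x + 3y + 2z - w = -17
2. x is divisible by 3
Yes

Take x = 0, y = -5, z = 0, w = 2. Substituting into each constraint:
  (1) 0 + 3(-5) + 2(0) + (-2) = -17 ✓
  (2) 0 = 3 × 0, remainder 0 ✓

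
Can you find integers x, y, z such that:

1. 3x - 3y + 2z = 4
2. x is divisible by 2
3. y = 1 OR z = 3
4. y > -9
No

A contradictory subset is {3x - 3y + 2z = 4, x is divisible by 2, y = 1 OR z = 3}. No integer assignment can satisfy these jointly:

  - 3x - 3y + 2z = 4: is a linear equation tying the variables together
  - x is divisible by 2: restricts x to multiples of 2
  - y = 1 OR z = 3: forces a choice: either y = 1 or z = 3

Split on the disjunction (y = 1 OR z = 3):
  • If y = 1: with y = 1, writing x = 2x', every remaining term of the linear equation is divisible by 2, so the left side is ≡ 0 (mod 2); but the right side 7 ≡ 1 (mod 2). No integers can satisfy it.
  • If z = 3: with z = 3, writing x = 2x', every remaining term of the linear equation is divisible by 3, so the left side is ≡ 0 (mod 3); but the right side -2 ≡ 1 (mod 3). No integers can satisfy it.
Both branches are infeasible, so the system has no integer solution.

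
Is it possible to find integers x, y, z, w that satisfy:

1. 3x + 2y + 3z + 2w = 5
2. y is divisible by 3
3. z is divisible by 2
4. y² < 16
Yes

Take x = 1, y = 0, z = 0, w = 1. Substituting into each constraint:
  (1) 3(1) + 2(0) + 3(0) + 2(1) = 5 ✓
  (2) 0 = 3 × 0, remainder 0 ✓
  (3) 0 = 2 × 0, remainder 0 ✓
  (4) y² = (0)² = 0, and 0 < 16 ✓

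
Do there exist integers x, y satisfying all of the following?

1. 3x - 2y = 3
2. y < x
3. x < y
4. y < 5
No

A contradictory subset is {y < x, x < y}. No integer assignment can satisfy these jointly:

  - y < x: bounds one variable relative to another variable
  - x < y: bounds one variable relative to another variable

Direct contradiction: x > y and y > x cannot both hold.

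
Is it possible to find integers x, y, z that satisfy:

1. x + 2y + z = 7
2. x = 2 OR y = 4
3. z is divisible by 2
Yes

Take x = -1, y = 4, z = 0. Substituting into each constraint:
  (1) (-1) + 2(4) + 0 = 7 ✓
  (2) y = 4, target 4 ✓ (second branch holds)
  (3) 0 = 2 × 0, remainder 0 ✓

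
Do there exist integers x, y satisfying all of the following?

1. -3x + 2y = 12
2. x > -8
Yes

Take x = -4, y = 0. Substituting into each constraint:
  (1) -3(-4) + 2(0) = 12 ✓
  (2) -4 > -8 ✓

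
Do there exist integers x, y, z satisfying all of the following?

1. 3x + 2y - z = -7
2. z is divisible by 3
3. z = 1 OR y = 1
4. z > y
Yes

Take x = -2, y = 1, z = 3. Substituting into each constraint:
  (1) 3(-2) + 2(1) + (-3) = -7 ✓
  (2) 3 = 3 × 1, remainder 0 ✓
  (3) y = 1, target 1 ✓ (second branch holds)
  (4) 3 > 1 ✓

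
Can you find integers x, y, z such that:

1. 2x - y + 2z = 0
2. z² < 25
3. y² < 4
Yes

Take x = 0, y = 0, z = 0. Substituting into each constraint:
  (1) 2(0) + 0 + 2(0) = 0 ✓
  (2) z² = (0)² = 0, and 0 < 25 ✓
  (3) y² = (0)² = 0, and 0 < 4 ✓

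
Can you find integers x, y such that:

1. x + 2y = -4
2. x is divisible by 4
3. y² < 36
Yes

Take x = 0, y = -2. Substituting into each constraint:
  (1) 0 + 2(-2) = -4 ✓
  (2) 0 = 4 × 0, remainder 0 ✓
  (3) y² = (-2)² = 4, and 4 < 36 ✓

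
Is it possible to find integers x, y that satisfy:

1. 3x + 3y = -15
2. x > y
Yes

Take x = 0, y = -5. Substituting into each constraint:
  (1) 3(0) + 3(-5) = -15 ✓
  (2) 0 > -5 ✓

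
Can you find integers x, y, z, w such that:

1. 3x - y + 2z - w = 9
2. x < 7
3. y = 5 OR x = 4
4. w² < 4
Yes

Take x = 4, y = 4, z = 0, w = -1. Substituting into each constraint:
  (1) 3(4) + (-4) + 2(0) + 1 = 9 ✓
  (2) 4 < 7 ✓
  (3) x = 4, target 4 ✓ (second branch holds)
  (4) w² = (-1)² = 1, and 1 < 4 ✓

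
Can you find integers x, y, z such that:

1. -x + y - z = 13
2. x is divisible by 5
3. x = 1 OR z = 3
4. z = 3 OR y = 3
Yes

Take x = -15, y = 1, z = 3. Substituting into each constraint:
  (1) 15 + 1 + (-3) = 13 ✓
  (2) -15 = 5 × -3, remainder 0 ✓
  (3) z = 3, target 3 ✓ (second branch holds)
  (4) z = 3, target 3 ✓ (first branch holds)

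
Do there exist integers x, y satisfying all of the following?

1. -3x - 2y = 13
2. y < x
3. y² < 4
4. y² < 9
No

A contradictory subset is {-3x - 2y = 13, y < x, y² < 4}. No integer assignment can satisfy these jointly:

  - -3x - 2y = 13: is a linear equation tying the variables together
  - y < x: bounds one variable relative to another variable
  - y² < 4: restricts y to |y| ≤ 1

Propagating the comparison: x > y and y ≥ -1 give x ≥ 0. Range argument: with x ∈ [0, ∞], y ∈ [-1, 1], the left side of the equation is at most 2, but the right side is 13 > 2. No integer solution exists.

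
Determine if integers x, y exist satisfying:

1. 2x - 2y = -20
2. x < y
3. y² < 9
Yes

Take x = -10, y = 0. Substituting into each constraint:
  (1) 2(-10) - 2(0) = -20 ✓
  (2) -10 < 0 ✓
  (3) y² = (0)² = 0, and 0 < 9 ✓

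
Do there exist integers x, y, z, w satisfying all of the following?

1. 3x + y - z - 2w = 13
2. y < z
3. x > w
Yes

Take x = 0, y = 0, z = 1, w = -7. Substituting into each constraint:
  (1) 3(0) + 0 + (-1) - 2(-7) = 13 ✓
  (2) 0 < 1 ✓
  (3) 0 > -7 ✓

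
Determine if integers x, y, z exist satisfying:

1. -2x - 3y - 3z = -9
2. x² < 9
Yes

Take x = 0, y = 3, z = 0. Substituting into each constraint:
  (1) -2(0) - 3(3) - 3(0) = -9 ✓
  (2) x² = (0)² = 0, and 0 < 9 ✓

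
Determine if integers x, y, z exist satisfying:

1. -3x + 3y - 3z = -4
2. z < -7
No

Even the single constraint (-3x + 3y - 3z = -4) is infeasible over the integers.

  - -3x + 3y - 3z = -4: every term on the left is divisible by 3, so the LHS ≡ 0 (mod 3), but the RHS -4 is not — no integer solution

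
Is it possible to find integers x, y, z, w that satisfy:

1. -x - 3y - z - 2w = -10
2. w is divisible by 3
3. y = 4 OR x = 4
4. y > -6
Yes

Take x = -2, y = 4, z = 0, w = 0. Substituting into each constraint:
  (1) 2 - 3(4) + 0 - 2(0) = -10 ✓
  (2) 0 = 3 × 0, remainder 0 ✓
  (3) y = 4, target 4 ✓ (first branch holds)
  (4) 4 > -6 ✓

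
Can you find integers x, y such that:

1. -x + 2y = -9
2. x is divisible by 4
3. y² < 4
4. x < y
No

A contradictory subset is {-x + 2y = -9, x is divisible by 4}. No integer assignment can satisfy these jointly:

  - -x + 2y = -9: is a linear equation tying the variables together
  - x is divisible by 4: restricts x to multiples of 4

Modular obstruction: writing x = 4x', every remaining term of the linear equation is divisible by 2, so the left side is ≡ 0 (mod 2); but the right side -9 ≡ 1 (mod 2). No integers can satisfy it.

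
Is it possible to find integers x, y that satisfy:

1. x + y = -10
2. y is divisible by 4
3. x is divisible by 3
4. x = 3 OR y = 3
No

The full constraint system is jointly infeasible over the integers. Each constraint and what it forces:

  - x + y = -10: is a linear equation tying the variables together
  - y is divisible by 4: restricts y to multiples of 4
  - x is divisible by 3: restricts x to multiples of 3
  - x = 3 OR y = 3: forces a choice: either x = 3 or y = 3

Split on the disjunction (x = 3 OR y = 3):
  • If x = 3: with x = 3, writing y = 4y', every remaining term of the linear equation is divisible by 4, so the left side is ≡ 0 (mod 4); but the right side -13 ≡ 3 (mod 4). No integers can satisfy it.
  • If y = 3: this contradicts the divisibility constraint — 3 is not a multiple of 4.
Both branches are infeasible, so the system has no integer solution.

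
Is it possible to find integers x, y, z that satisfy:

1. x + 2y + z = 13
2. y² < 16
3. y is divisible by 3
Yes

Take x = 13, y = 0, z = 0. Substituting into each constraint:
  (1) 13 + 2(0) + 0 = 13 ✓
  (2) y² = (0)² = 0, and 0 < 16 ✓
  (3) 0 = 3 × 0, remainder 0 ✓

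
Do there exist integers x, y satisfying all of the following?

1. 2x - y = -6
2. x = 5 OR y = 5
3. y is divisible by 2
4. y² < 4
No

A contradictory subset is {2x - y = -6, x = 5 OR y = 5, y² < 4}. No integer assignment can satisfy these jointly:

  - 2x - y = -6: is a linear equation tying the variables together
  - x = 5 OR y = 5: forces a choice: either x = 5 or y = 5
  - y² < 4: restricts y to |y| ≤ 1

Split on the disjunction (x = 5 OR y = 5):
  • If x = 5: the equation forces y = 16, but y² < 4 requires |y| ≤ 1.
  • If y = 5: this contradicts y² < 4, which requires |y| ≤ 1.
Both branches are infeasible, so the system has no integer solution.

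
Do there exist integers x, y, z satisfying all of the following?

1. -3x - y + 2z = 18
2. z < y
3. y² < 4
Yes

Take x = -8, y = 0, z = -3. Substituting into each constraint:
  (1) -3(-8) + 0 + 2(-3) = 18 ✓
  (2) -3 < 0 ✓
  (3) y² = (0)² = 0, and 0 < 4 ✓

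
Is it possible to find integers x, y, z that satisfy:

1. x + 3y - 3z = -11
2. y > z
Yes

Take x = -14, y = 1, z = 0. Substituting into each constraint:
  (1) (-14) + 3(1) - 3(0) = -11 ✓
  (2) 1 > 0 ✓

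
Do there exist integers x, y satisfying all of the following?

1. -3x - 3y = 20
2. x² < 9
No

Even the single constraint (-3x - 3y = 20) is infeasible over the integers.

  - -3x - 3y = 20: every term on the left is divisible by 3, so the LHS ≡ 0 (mod 3), but the RHS 20 is not — no integer solution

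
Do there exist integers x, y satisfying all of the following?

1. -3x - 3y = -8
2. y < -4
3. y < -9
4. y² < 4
No

Even the single constraint (-3x - 3y = -8) is infeasible over the integers.

  - -3x - 3y = -8: every term on the left is divisible by 3, so the LHS ≡ 0 (mod 3), but the RHS -8 is not — no integer solution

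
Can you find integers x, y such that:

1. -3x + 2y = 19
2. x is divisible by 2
No

The full constraint system is jointly infeasible over the integers. Each constraint and what it forces:

  - -3x + 2y = 19: is a linear equation tying the variables together
  - x is divisible by 2: restricts x to multiples of 2

Modular obstruction: writing x = 2x', every remaining term of the linear equation is divisible by 2, so the left side is ≡ 0 (mod 2); but the right side 19 ≡ 1 (mod 2). No integers can satisfy it.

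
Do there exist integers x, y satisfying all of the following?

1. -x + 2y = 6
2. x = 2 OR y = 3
Yes

Take x = 0, y = 3. Substituting into each constraint:
  (1) 0 + 2(3) = 6 ✓
  (2) y = 3, target 3 ✓ (second branch holds)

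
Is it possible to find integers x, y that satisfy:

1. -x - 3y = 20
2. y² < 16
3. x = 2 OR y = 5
No

The full constraint system is jointly infeasible over the integers. Each constraint and what it forces:

  - -x - 3y = 20: is a linear equation tying the variables together
  - y² < 16: restricts y to |y| ≤ 3
  - x = 2 OR y = 5: forces a choice: either x = 2 or y = 5

Split on the disjunction (x = 2 OR y = 5):
  • If x = 2: with x = 2, every remaining term of the linear equation is divisible by 3, so the left side is ≡ 0 (mod 3); but the right side 22 ≡ 1 (mod 3). No integers can satisfy it.
  • If y = 5: this contradicts y² < 16, which requires |y| ≤ 3.
Both branches are infeasible, so the system has no integer solution.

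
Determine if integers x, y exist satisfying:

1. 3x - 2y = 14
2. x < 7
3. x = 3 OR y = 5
No

The full constraint system is jointly infeasible over the integers. Each constraint and what it forces:

  - 3x - 2y = 14: is a linear equation tying the variables together
  - x < 7: bounds one variable relative to a constant
  - x = 3 OR y = 5: forces a choice: either x = 3 or y = 5

Split on the disjunction (x = 3 OR y = 5):
  • If x = 3: with x = 3, every remaining term of the linear equation is divisible by 2, so the left side is ≡ 0 (mod 2); but the right side 5 ≡ 1 (mod 2). No integers can satisfy it.
  • If y = 5: the equation forces x = 8, which contradicts the bound x ≤ 6.
Both branches are infeasible, so the system has no integer solution.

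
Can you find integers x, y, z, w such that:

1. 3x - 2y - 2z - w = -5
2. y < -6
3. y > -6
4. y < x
No

A contradictory subset is {y < -6, y > -6}. No integer assignment can satisfy these jointly:

  - y < -6: bounds one variable relative to a constant
  - y > -6: bounds one variable relative to a constant

Direct contradiction: the bounds on y require y ≥ -5 and y ≤ -7 simultaneously, which is empty.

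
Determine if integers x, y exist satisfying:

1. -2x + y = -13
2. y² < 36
Yes

Take x = 6, y = -1. Substituting into each constraint:
  (1) -2(6) + (-1) = -13 ✓
  (2) y² = (-1)² = 1, and 1 < 36 ✓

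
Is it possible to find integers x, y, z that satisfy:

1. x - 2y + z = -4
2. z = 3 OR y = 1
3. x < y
Yes

Take x = 5, y = 6, z = 3. Substituting into each constraint:
  (1) 5 - 2(6) + 3 = -4 ✓
  (2) z = 3, target 3 ✓ (first branch holds)
  (3) 5 < 6 ✓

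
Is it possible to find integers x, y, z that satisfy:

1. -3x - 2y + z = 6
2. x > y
Yes

Take x = 0, y = -1, z = 4. Substituting into each constraint:
  (1) -3(0) - 2(-1) + 4 = 6 ✓
  (2) 0 > -1 ✓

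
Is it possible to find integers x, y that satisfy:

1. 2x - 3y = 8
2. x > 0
Yes

Take x = 4, y = 0. Substituting into each constraint:
  (1) 2(4) - 3(0) = 8 ✓
  (2) 4 > 0 ✓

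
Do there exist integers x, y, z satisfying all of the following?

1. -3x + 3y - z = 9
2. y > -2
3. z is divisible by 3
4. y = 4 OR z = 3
Yes

Take x = -4, y = 0, z = 3. Substituting into each constraint:
  (1) -3(-4) + 3(0) + (-3) = 9 ✓
  (2) 0 > -2 ✓
  (3) 3 = 3 × 1, remainder 0 ✓
  (4) z = 3, target 3 ✓ (second branch holds)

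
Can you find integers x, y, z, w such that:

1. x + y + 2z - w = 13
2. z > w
Yes

Take x = 0, y = 11, z = 1, w = 0. Substituting into each constraint:
  (1) 0 + 11 + 2(1) + 0 = 13 ✓
  (2) 1 > 0 ✓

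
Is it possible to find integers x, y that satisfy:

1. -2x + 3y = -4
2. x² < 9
Yes

Take x = 2, y = 0. Substituting into each constraint:
  (1) -2(2) + 3(0) = -4 ✓
  (2) x² = (2)² = 4, and 4 < 9 ✓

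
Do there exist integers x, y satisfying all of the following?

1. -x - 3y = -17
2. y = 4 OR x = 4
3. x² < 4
No

The full constraint system is jointly infeasible over the integers. Each constraint and what it forces:

  - -x - 3y = -17: is a linear equation tying the variables together
  - y = 4 OR x = 4: forces a choice: either y = 4 or x = 4
  - x² < 4: restricts x to |x| ≤ 1

Split on the disjunction (y = 4 OR x = 4):
  • If y = 4: the equation forces x = 5, but x² < 4 requires |x| ≤ 1.
  • If x = 4: this contradicts x² < 4, which requires |x| ≤ 1.
Both branches are infeasible, so the system has no integer solution.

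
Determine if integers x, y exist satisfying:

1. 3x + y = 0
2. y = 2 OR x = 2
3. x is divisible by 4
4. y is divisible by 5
No

A contradictory subset is {3x + y = 0, y = 2 OR x = 2, y is divisible by 5}. No integer assignment can satisfy these jointly:

  - 3x + y = 0: is a linear equation tying the variables together
  - y = 2 OR x = 2: forces a choice: either y = 2 or x = 2
  - y is divisible by 5: restricts y to multiples of 5

Split on the disjunction (y = 2 OR x = 2):
  • If y = 2: this contradicts the divisibility constraint — 2 is not a multiple of 5.
  • If x = 2: with x = 2, writing y = 5y', every remaining term of the linear equation is divisible by 5, so the left side is ≡ 0 (mod 5); but the right side -6 ≡ 4 (mod 5). No integers can satisfy it.
Both branches are infeasible, so the system has no integer solution.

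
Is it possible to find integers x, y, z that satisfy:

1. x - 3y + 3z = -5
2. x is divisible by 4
Yes

Take x = 4, y = 2, z = -1. Substituting into each constraint:
  (1) 4 - 3(2) + 3(-1) = -5 ✓
  (2) 4 = 4 × 1, remainder 0 ✓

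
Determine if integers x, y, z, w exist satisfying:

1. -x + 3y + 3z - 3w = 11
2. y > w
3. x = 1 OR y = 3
Yes

Take x = -8, y = 3, z = 0, w = 2. Substituting into each constraint:
  (1) 8 + 3(3) + 3(0) - 3(2) = 11 ✓
  (2) 3 > 2 ✓
  (3) y = 3, target 3 ✓ (second branch holds)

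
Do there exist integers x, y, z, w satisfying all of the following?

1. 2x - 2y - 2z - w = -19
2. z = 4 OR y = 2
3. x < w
Yes

Take x = -8, y = 2, z = 3, w = -7. Substituting into each constraint:
  (1) 2(-8) - 2(2) - 2(3) + 7 = -19 ✓
  (2) y = 2, target 2 ✓ (second branch holds)
  (3) -8 < -7 ✓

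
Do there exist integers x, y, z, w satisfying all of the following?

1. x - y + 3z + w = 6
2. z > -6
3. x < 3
Yes

Take x = 0, y = 0, z = 2, w = 0. Substituting into each constraint:
  (1) 0 + 0 + 3(2) + 0 = 6 ✓
  (2) 2 > -6 ✓
  (3) 0 < 3 ✓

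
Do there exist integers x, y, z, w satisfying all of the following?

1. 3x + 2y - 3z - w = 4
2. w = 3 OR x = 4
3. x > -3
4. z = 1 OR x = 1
Yes

Take x = 1, y = -1, z = -2, w = 3. Substituting into each constraint:
  (1) 3(1) + 2(-1) - 3(-2) + (-3) = 4 ✓
  (2) w = 3, target 3 ✓ (first branch holds)
  (3) 1 > -3 ✓
  (4) x = 1, target 1 ✓ (second branch holds)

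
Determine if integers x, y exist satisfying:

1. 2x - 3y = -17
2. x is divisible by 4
Yes

Take x = -4, y = 3. Substituting into each constraint:
  (1) 2(-4) - 3(3) = -17 ✓
  (2) -4 = 4 × -1, remainder 0 ✓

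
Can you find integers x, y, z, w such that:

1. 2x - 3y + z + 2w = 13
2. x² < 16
Yes

Take x = 0, y = 0, z = 13, w = 0. Substituting into each constraint:
  (1) 2(0) - 3(0) + 13 + 2(0) = 13 ✓
  (2) x² = (0)² = 0, and 0 < 16 ✓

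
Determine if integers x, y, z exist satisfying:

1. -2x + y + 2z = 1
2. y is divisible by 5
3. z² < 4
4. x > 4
Yes

Take x = 13, y = 25, z = 1. Substituting into each constraint:
  (1) -2(13) + 25 + 2(1) = 1 ✓
  (2) 25 = 5 × 5, remainder 0 ✓
  (3) z² = (1)² = 1, and 1 < 4 ✓
  (4) 13 > 4 ✓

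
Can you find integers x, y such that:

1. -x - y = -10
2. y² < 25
Yes

Take x = 10, y = 0. Substituting into each constraint:
  (1) (-10) + 0 = -10 ✓
  (2) y² = (0)² = 0, and 0 < 25 ✓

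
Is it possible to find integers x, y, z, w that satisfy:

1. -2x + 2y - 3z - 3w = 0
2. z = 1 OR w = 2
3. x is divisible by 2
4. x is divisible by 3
Yes

Take x = 0, y = 3, z = 1, w = 1. Substituting into each constraint:
  (1) -2(0) + 2(3) - 3(1) - 3(1) = 0 ✓
  (2) z = 1, target 1 ✓ (first branch holds)
  (3) 0 = 2 × 0, remainder 0 ✓
  (4) 0 = 3 × 0, remainder 0 ✓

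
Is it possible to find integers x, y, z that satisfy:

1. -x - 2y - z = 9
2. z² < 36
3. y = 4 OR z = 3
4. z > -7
Yes

Take x = 0, y = -6, z = 3. Substituting into each constraint:
  (1) 0 - 2(-6) + (-3) = 9 ✓
  (2) z² = (3)² = 9, and 9 < 36 ✓
  (3) z = 3, target 3 ✓ (second branch holds)
  (4) 3 > -7 ✓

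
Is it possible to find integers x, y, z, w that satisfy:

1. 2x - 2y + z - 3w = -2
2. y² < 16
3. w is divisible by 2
Yes

Take x = 0, y = 0, z = -2, w = 0. Substituting into each constraint:
  (1) 2(0) - 2(0) + (-2) - 3(0) = -2 ✓
  (2) y² = (0)² = 0, and 0 < 16 ✓
  (3) 0 = 2 × 0, remainder 0 ✓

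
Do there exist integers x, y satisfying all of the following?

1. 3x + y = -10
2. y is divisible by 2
Yes

Take x = -4, y = 2. Substituting into each constraint:
  (1) 3(-4) + 2 = -10 ✓
  (2) 2 = 2 × 1, remainder 0 ✓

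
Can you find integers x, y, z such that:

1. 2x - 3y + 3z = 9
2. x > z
Yes

Take x = 0, y = -4, z = -1. Substituting into each constraint:
  (1) 2(0) - 3(-4) + 3(-1) = 9 ✓
  (2) 0 > -1 ✓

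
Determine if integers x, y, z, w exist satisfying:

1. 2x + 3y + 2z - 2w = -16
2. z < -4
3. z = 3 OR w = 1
Yes

Take x = 1, y = -2, z = -5, w = 1. Substituting into each constraint:
  (1) 2(1) + 3(-2) + 2(-5) - 2(1) = -16 ✓
  (2) -5 < -4 ✓
  (3) w = 1, target 1 ✓ (second branch holds)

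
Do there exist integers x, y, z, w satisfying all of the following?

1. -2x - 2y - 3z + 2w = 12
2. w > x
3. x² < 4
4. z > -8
Yes

Take x = 0, y = 0, z = -2, w = 3. Substituting into each constraint:
  (1) -2(0) - 2(0) - 3(-2) + 2(3) = 12 ✓
  (2) 3 > 0 ✓
  (3) x² = (0)² = 0, and 0 < 4 ✓
  (4) -2 > -8 ✓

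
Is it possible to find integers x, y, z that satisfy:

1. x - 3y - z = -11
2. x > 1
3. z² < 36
Yes

Take x = 4, y = 5, z = 0. Substituting into each constraint:
  (1) 4 - 3(5) + 0 = -11 ✓
  (2) 4 > 1 ✓
  (3) z² = (0)² = 0, and 0 < 36 ✓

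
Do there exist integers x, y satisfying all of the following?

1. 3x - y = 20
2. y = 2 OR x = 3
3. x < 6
Yes

Take x = 3, y = -11. Substituting into each constraint:
  (1) 3(3) + 11 = 20 ✓
  (2) x = 3, target 3 ✓ (second branch holds)
  (3) 3 < 6 ✓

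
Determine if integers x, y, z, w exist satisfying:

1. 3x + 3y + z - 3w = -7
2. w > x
Yes

Take x = 0, y = -2, z = 2, w = 1. Substituting into each constraint:
  (1) 3(0) + 3(-2) + 2 - 3(1) = -7 ✓
  (2) 1 > 0 ✓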